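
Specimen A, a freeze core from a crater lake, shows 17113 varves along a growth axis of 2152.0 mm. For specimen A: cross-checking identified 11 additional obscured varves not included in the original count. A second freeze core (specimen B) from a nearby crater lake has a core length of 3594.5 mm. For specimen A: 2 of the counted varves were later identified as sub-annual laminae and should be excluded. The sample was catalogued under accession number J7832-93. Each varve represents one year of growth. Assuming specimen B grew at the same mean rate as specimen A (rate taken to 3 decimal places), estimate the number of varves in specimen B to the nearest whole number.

28528 varves

Specimen A: after corrections the count is 17113 − 2 + 11 = 17122 varves.
A: 2152.0 mm over 17122 years gives 2152.0 / 17122 ≈ 0.126 mm/year.
Specimen B: 3594.5 mm / 0.126 mm per year = 28527.78 years ≈ 28528 varves.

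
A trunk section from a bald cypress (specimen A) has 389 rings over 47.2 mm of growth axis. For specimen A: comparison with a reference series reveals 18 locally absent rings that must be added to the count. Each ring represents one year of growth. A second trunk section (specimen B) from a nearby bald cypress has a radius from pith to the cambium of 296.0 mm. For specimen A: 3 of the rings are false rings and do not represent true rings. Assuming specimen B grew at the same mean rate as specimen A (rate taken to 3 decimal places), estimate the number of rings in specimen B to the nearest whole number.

Specimen A: correcting the raw count gives 389 − 3 + 18 = 404 true rings.
A: Extension rate ≈ 47.2 / 404 = 0.117 mm/yr.
For B, 296.0 / 0.117 = 2529.91 years ≈ 2530 rings.

2530 rings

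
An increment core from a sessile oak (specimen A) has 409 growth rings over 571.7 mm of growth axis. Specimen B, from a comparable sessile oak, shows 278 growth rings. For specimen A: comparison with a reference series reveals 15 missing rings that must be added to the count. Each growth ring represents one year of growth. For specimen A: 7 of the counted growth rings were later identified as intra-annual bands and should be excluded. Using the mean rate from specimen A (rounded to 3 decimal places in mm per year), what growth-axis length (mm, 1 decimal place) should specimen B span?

Specimen A: adjusted count: 409 − 7 + 15 = 417 growth rings.
A: 571.7 mm over 417 years gives 571.7 / 417 ≈ 1.371 mm per year.
For B, 1.371 mm/year × 278 years = 381.1 mm.

381.1 mm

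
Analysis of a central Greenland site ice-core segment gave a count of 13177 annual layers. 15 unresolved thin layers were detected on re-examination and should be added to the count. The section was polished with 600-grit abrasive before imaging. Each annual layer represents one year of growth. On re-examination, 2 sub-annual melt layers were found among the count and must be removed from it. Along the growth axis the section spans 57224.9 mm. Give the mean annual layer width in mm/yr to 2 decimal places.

4.34 mm/yr

True annual layer count = 13177 − 2 + 15 = 13190.
57224.9 mm over 13190 years gives 57224.9 / 13190 ≈ 4.34 mm/yr.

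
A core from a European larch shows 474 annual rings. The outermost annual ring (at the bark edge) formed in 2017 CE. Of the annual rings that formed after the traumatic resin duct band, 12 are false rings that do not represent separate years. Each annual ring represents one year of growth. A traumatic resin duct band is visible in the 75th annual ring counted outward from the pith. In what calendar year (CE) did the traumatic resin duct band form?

1630 CE

Between annual ring 75 and the bark edge there are 474 − 75 = 399 annual rings.
399 − 12 false = 387 true annual rings after the traumatic resin duct band.
2017 − 387 = 1630 CE.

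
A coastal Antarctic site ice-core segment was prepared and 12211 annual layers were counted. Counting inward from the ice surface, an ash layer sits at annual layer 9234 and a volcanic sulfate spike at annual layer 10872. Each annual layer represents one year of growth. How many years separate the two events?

1638 yr

Separation: 10872 − 9234 = 1638 annual layers.
One annual layer per year makes the interval 1638 years.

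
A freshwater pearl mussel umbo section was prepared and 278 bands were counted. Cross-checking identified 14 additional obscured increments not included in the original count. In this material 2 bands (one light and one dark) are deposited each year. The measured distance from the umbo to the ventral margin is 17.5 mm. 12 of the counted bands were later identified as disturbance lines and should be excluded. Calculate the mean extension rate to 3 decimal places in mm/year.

True band count = 278 − 12 + 14 = 280.
280 bands at 2 per year is 280 / 2 = 140 years.
17.5 mm over 140 years gives 17.5 / 140 ≈ 0.125 mm/year.

0.125 mm/year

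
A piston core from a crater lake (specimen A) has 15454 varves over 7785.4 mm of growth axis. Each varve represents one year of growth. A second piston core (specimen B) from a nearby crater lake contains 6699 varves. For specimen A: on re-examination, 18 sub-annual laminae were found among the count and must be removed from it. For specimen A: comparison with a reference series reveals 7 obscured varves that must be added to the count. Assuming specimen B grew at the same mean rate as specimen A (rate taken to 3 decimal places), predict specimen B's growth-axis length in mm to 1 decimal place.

Specimen A: correcting the raw count gives 15454 − 18 + 7 = 15443 true varves.
A: Mean rate = 7785.4 mm / 15443 years ≈ 0.504 mm/year.
For B, 0.504 mm/year × 6699 years = 3376.3 mm.

3376.3 mm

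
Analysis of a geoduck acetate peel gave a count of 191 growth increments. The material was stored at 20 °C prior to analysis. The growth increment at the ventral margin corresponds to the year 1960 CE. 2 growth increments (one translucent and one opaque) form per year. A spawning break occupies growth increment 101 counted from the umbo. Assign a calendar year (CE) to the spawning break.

1915 CE

191 − 101 = 90 growth increments lie beyond the spawning break toward the ventral margin.
Dividing by 2 growth increments per year: 90 / 2 = 45 years.
Counting back 45 years from 1960 CE places the spawning break in 1960 − 45 = 1915 CE.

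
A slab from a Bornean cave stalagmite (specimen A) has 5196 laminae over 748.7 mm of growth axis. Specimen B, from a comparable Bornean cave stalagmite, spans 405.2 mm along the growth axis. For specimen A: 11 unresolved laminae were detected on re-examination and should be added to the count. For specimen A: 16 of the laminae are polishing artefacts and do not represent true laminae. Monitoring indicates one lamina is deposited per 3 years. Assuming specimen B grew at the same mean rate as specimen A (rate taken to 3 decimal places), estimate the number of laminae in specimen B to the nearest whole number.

Specimen A: after corrections the count is 5196 − 16 + 11 = 5191 laminae.
Specimen A: at 3 years per lamina, 5191 × 3 = 15573 years.
A: Mean rate = 748.7 mm / 15573 years ≈ 0.048 mm per year.
For B, 405.2 / 0.048 = 8441.67 years; at 3 years per lamina that is 8441.67 / 3 ≈ 2814 laminae.

2814 laminae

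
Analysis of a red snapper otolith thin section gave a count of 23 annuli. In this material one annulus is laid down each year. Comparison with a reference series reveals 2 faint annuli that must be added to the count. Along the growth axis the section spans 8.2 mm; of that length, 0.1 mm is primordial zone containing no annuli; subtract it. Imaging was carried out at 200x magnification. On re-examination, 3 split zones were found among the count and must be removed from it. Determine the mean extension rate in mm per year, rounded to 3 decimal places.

0.368 mm per year

Adjusted count: 23 − 3 + 2 = 22 annuli.
Net length = 8.2 − 0.1 = 8.1 mm.
Mean rate = 8.1 mm / 22 years ≈ 0.368 mm per year.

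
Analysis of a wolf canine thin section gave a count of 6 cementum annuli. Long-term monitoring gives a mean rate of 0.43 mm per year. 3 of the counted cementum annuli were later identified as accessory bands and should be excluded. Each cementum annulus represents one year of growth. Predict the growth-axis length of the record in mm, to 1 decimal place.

1.3 mm

True cementum annulus count = 6 − 3 = 3.
3 years at 0.43 mm/year gives 0.43 × 3 = 1.3 mm.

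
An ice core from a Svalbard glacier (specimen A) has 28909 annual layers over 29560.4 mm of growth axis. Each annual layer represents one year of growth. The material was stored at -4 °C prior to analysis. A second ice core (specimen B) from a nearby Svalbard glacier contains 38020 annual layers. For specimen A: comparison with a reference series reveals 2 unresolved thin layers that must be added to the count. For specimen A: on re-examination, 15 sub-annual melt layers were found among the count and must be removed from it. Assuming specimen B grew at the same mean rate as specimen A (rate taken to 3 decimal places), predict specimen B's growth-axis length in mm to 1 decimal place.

38894.5 mm

Specimen A: correcting the raw count gives 28909 − 15 + 2 = 28896 true annual layers.
A: Mean rate = 29560.4 mm / 28896 years ≈ 1.023 mm/year.
Length of B = 1.023 × 38020 = 38894.5 mm.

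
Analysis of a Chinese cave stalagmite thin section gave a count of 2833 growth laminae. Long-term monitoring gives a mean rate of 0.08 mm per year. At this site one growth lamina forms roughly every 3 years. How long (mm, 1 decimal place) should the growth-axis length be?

679.9 mm

Multiplying by 3 years per growth lamina: 2833 × 3 = 8499 years.
Length ≈ 0.08 × 8499 = 679.9 mm.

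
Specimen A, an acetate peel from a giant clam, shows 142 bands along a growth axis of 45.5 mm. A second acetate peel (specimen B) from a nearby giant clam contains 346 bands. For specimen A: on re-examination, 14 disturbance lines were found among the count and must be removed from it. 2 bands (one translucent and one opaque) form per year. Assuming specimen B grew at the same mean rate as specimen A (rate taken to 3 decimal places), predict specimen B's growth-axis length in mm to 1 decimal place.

Specimen A: true band count = 142 − 14 = 128.
Specimen A: with 2 bands per year, 128 / 2 = 64 years.
A: 45.5 mm over 64 years gives 45.5 / 64 ≈ 0.711 mm per year.
Specimen B: dividing by 2 bands per year: 346 / 2 = 173 years. For B, 0.711 mm/year × 173 years = 123.0 mm.

123.0 mm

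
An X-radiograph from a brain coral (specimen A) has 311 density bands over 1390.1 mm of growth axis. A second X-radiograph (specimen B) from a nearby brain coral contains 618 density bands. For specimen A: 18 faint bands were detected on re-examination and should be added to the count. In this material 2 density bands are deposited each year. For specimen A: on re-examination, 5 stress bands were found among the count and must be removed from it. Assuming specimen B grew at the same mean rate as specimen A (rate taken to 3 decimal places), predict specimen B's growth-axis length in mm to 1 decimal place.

2651.5 mm

Specimen A: correcting the raw count gives 311 − 5 + 18 = 324 true density bands.
Specimen A: with 2 density bands per year, 324 / 2 = 162 years.
A: Extension rate ≈ 1390.1 / 162 = 8.581 mm/year.
Specimen B: with 2 density bands per year, 618 / 2 = 309 years. Length of B = 8.581 × 309 = 2651.5 mm.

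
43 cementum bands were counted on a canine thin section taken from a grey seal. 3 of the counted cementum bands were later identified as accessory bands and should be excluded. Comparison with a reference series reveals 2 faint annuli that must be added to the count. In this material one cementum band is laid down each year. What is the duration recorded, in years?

True cementum band count = 43 − 3 + 2 = 42.
With a one-to-one cementum band periodicity this is 42 years.

42 years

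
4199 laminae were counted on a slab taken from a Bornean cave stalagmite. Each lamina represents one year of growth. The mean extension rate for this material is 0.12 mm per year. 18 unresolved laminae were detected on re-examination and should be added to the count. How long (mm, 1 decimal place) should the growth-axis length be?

506.0 mm

Correcting the raw count gives 4199 + 18 = 4217 true laminae.
Length ≈ 0.12 × 4217 = 506.0 mm.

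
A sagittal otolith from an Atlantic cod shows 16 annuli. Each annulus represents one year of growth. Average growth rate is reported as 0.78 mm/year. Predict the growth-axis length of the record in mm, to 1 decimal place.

The record spans 16 years at 0.78 mm per year.
Predicted length = 0.78 mm/year × 16 years = 12.5 mm.

12.5 mm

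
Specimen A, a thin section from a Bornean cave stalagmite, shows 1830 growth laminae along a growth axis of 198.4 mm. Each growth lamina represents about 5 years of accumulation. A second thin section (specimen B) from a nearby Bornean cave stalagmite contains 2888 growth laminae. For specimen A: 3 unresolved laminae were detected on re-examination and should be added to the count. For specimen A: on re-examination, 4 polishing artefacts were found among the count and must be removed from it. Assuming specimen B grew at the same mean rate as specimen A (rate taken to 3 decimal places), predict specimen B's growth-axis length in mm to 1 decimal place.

317.7 mm

Specimen A: true growth lamina count = 1830 − 4 + 3 = 1829.
Specimen A: multiplying by 5 years per growth lamina: 1829 × 5 = 9145 years.
A: 198.4 mm over 9145 years gives 198.4 / 9145 ≈ 0.022 mm/yr.
Specimen B: 2888 growth laminae at 5 years each span 2888 × 5 = 14440 years. For B, 0.022 mm/year × 14440 years = 317.7 mm.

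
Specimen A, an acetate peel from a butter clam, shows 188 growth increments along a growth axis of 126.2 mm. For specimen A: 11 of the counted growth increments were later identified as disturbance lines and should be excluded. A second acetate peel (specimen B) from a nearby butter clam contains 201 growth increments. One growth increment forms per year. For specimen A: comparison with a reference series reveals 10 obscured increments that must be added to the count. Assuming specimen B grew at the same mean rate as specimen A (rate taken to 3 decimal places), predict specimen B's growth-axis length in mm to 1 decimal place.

135.7 mm

Specimen A: after corrections the count is 188 − 11 + 10 = 187 growth increments.
A: Mean rate = 126.2 mm / 187 years ≈ 0.675 mm/year.
B's length ≈ 0.675 × 201 = 135.7 mm.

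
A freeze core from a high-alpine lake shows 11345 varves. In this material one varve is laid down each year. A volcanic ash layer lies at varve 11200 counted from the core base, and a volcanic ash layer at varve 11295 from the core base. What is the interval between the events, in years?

95 yr

11295 − 11200 = 95 varves lie between the two events.
One varve per year makes the interval 95 years.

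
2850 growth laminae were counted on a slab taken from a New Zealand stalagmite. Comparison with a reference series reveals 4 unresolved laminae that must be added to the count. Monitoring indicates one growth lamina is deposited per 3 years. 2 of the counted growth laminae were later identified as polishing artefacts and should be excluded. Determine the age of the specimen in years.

8556 yr

Correcting the raw count gives 2850 − 2 + 4 = 2852 true growth laminae.
Multiplying by 3 years per growth lamina: 2852 × 3 = 8556 years.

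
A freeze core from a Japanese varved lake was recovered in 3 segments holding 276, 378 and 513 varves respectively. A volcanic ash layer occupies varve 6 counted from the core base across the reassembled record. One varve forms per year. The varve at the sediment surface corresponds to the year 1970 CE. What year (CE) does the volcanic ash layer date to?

809 CE

Total varves = 276 + 378 + 513 = 1167.
1167 − 6 = 1161 varves lie beyond the volcanic ash layer toward the sediment surface.
The varve at the sediment surface is 1970 CE, so the volcanic ash layer dates to 1970 − 1161 = 809 CE.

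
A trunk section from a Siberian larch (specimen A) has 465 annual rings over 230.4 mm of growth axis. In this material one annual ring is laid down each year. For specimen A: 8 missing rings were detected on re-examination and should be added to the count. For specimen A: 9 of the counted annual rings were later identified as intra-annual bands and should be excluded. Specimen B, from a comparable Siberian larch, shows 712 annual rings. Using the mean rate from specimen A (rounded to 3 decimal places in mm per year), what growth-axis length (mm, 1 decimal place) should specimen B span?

353.9 mm

Specimen A: after corrections the count is 465 − 9 + 8 = 464 annual rings.
A: Mean rate = 230.4 mm / 464 years ≈ 0.497 mm per year.
For B, 0.497 mm/year × 712 years = 353.9 mm.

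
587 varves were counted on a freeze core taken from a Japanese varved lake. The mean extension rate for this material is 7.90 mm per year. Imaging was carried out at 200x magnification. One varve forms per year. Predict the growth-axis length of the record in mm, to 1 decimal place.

4637.3 mm

587 years of growth are recorded.
Predicted length = 7.90 mm/year × 587 years = 4637.3 mm.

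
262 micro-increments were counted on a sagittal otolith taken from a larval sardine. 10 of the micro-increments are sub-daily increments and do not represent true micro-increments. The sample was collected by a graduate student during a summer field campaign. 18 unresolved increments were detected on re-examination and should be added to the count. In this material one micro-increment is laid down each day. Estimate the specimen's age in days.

After corrections the count is 262 − 10 + 18 = 270 micro-increments.
At one micro-increment per day, that is 270 days.

270 days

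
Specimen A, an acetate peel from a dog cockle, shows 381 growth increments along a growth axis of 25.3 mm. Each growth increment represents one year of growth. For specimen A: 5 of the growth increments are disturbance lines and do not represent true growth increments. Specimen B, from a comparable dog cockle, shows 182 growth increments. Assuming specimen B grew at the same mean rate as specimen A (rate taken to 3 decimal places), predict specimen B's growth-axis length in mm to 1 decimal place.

Specimen A: after corrections the count is 381 − 5 = 376 growth increments.
A: Mean rate = 25.3 mm / 376 years ≈ 0.067 mm per year.
B's length ≈ 0.067 × 182 = 12.2 mm.

12.2 mm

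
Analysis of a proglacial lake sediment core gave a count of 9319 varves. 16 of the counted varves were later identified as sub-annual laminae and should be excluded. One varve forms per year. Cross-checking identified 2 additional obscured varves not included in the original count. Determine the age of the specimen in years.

9305 years

Adjusted count: 9319 − 16 + 2 = 9305 varves.
At one varve per year, that is 9305 years.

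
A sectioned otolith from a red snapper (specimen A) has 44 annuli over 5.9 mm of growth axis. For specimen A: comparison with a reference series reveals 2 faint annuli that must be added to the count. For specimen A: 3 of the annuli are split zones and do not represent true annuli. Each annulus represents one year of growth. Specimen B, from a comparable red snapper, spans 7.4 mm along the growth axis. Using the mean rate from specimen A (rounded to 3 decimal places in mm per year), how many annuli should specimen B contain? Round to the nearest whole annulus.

Specimen A: after corrections the count is 44 − 3 + 2 = 43 annuli.
A: Extension rate ≈ 5.9 / 43 = 0.137 mm/year.
B spans 7.4 / 0.137 = 54.01 years ≈ 54 annuli.

54 annuli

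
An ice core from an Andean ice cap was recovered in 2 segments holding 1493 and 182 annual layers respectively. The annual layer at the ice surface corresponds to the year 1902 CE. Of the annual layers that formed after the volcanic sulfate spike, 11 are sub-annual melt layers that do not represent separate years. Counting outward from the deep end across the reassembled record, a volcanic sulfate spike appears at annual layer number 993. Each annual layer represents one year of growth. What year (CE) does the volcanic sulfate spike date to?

1231 CE

Total annual layers = 1493 + 182 = 1675.
The volcanic sulfate spike sits at annual layer 993 from the deep end, so 1675 − 993 = 682 annual layers formed after it.
682 − 11 false = 671 true annual layers after the volcanic sulfate spike.
The annual layer at the ice surface is 1902 CE, so the volcanic sulfate spike dates to 1902 − 671 = 1231 CE.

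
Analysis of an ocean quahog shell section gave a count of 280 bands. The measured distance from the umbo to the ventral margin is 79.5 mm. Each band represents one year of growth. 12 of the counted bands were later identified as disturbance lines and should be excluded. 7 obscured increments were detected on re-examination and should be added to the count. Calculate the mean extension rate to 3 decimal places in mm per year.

0.289 mm per year

True band count = 280 − 12 + 7 = 275.
Mean rate = 79.5 mm / 275 years ≈ 0.289 mm per year.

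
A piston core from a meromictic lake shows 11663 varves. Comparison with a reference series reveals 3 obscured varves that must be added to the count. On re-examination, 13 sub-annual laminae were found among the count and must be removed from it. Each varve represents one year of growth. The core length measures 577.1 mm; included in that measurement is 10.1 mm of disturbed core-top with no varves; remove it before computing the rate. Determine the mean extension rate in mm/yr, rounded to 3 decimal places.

Adjusted count: 11663 − 13 + 3 = 11653 varves.
Net length = 577.1 − 10.1 = 567.0 mm.
Extension rate ≈ 567.0 / 11653 = 0.049 mm/yr.

0.049 mm/yr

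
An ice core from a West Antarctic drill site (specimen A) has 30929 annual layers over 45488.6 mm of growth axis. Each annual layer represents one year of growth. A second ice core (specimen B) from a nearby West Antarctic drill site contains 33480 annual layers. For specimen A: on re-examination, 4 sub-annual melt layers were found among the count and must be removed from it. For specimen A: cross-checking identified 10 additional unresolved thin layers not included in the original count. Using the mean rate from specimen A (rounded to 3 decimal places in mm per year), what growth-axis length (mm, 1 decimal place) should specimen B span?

Specimen A: after corrections the count is 30929 − 4 + 10 = 30935 annual layers.
A: Extension rate ≈ 45488.6 / 30935 = 1.470 mm/year.
Length of B = 1.470 × 33480 = 49215.6 mm.

49215.6 mm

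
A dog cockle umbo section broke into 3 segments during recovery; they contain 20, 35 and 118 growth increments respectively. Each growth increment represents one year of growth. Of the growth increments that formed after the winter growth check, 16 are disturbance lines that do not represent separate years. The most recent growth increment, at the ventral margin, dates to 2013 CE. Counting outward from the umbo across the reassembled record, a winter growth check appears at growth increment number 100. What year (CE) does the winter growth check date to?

Total growth increments = 20 + 35 + 118 = 173.
173 − 100 = 73 growth increments lie beyond the winter growth check toward the ventral margin.
Excluding 16 false growth increments: 73 − 16 = 57.
2013 − 57 = 1956 CE.

1956 CE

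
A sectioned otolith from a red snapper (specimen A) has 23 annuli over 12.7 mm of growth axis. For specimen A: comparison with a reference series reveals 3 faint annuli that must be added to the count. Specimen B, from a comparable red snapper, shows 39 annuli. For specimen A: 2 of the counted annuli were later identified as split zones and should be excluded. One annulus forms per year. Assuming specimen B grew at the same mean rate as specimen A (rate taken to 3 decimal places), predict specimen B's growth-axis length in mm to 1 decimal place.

20.6 mm

Specimen A: adjusted count: 23 − 2 + 3 = 24 annuli.
A: 12.7 mm over 24 years gives 12.7 / 24 ≈ 0.529 mm per year.
Length of B = 0.529 × 39 = 20.6 mm.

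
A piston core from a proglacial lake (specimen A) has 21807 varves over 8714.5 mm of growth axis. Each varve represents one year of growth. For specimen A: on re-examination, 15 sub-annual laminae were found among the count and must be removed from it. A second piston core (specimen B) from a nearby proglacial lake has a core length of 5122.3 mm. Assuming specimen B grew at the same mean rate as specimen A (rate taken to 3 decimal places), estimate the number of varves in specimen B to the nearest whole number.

12806 varves

Specimen A: true varve count = 21807 − 15 = 21792.
A: 8714.5 mm over 21792 years gives 8714.5 / 21792 ≈ 0.400 mm per year.
B spans 5122.3 / 0.400 = 12805.75 years ≈ 12806 varves.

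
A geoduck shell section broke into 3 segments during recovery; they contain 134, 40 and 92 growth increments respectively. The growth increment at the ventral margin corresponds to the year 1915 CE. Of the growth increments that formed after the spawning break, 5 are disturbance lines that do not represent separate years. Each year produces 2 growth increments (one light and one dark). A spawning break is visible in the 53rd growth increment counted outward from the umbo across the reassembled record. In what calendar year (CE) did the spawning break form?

Total growth increments = 134 + 40 + 92 = 266.
266 − 53 = 213 growth increments lie beyond the spawning break toward the ventral margin.
Removing the 5 false growth increments leaves 213 − 5 = 208 true growth increments beyond the spawning break.
Dividing by 2 growth increments per year: 208 / 2 = 104 years.
The growth increment at the ventral margin is 1915 CE, so the spawning break dates to 1915 − 104 = 1811 CE.

1811 CE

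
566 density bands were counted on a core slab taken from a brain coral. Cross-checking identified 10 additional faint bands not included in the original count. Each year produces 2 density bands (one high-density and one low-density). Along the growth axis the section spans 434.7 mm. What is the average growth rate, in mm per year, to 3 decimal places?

1.509 mm per year

Adjusted count: 566 + 10 = 576 density bands.
Dividing by 2 density bands per year: 576 / 2 = 288 years.
Extension rate ≈ 434.7 / 288 = 1.509 mm per year.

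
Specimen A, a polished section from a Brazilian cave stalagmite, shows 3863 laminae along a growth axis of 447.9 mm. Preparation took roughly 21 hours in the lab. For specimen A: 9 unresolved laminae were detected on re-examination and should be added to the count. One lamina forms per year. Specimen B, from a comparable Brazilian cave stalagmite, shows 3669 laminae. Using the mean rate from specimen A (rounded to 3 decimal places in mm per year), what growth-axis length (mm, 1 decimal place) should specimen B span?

425.6 mm

Specimen A: after corrections the count is 3863 + 9 = 3872 laminae.
A: Mean rate = 447.9 mm / 3872 years ≈ 0.116 mm/year.
For B, 0.116 mm/year × 3669 years = 425.6 mm.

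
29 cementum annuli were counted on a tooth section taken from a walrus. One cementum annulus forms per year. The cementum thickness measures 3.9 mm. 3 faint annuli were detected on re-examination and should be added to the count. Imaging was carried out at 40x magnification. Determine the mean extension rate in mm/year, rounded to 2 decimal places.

After corrections the count is 29 + 3 = 32 cementum annuli.
Extension rate ≈ 3.9 / 32 = 0.12 mm/year.

0.12 mm/year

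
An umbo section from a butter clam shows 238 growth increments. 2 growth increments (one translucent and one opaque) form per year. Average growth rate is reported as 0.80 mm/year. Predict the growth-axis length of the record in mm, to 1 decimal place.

95.2 mm

Dividing by 2 growth increments per year: 238 / 2 = 119 years.
119 years at 0.80 mm/year gives 0.80 × 119 = 95.2 mm.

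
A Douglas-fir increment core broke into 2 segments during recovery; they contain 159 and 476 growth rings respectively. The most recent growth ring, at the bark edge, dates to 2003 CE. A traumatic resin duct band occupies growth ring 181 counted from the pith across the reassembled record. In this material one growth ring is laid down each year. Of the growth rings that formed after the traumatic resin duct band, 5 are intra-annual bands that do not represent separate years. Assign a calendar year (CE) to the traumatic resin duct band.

1554 CE

Total growth rings = 159 + 476 = 635.
The traumatic resin duct band sits at growth ring 181 from the pith, so 635 − 181 = 454 growth rings formed after it.
454 − 5 false = 449 true growth rings after the traumatic resin duct band.
Counting back 449 years from 2003 CE places the traumatic resin duct band in 2003 − 449 = 1554 CE.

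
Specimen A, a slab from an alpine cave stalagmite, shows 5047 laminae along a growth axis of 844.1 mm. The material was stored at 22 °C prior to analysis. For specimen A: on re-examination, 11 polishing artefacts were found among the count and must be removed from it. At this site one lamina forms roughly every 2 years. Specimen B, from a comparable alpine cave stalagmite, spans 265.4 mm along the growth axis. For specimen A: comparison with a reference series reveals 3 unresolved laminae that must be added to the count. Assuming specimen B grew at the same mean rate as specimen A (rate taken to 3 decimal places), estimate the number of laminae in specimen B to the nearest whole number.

Specimen A: after corrections the count is 5047 − 11 + 3 = 5039 laminae.
Specimen A: multiplying by 2 years per lamina: 5039 × 2 = 10078 years.
A: 844.1 mm over 10078 years gives 844.1 / 10078 ≈ 0.084 mm/yr.
Specimen B: 265.4 mm / 0.084 mm per year = 3159.52 years; at 2 years per lamina that is 3159.52 / 2 ≈ 1580 laminae.

1580 laminae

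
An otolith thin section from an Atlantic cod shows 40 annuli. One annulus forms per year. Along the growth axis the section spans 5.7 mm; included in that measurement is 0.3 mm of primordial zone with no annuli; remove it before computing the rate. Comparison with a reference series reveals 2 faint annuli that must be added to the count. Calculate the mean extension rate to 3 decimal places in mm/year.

True annulus count = 40 + 2 = 42.
Removing the 0.3 mm offcut leaves 5.7 − 0.3 = 5.4 mm.
Mean rate = 5.4 mm / 42 years ≈ 0.129 mm/year.

0.129 mm/year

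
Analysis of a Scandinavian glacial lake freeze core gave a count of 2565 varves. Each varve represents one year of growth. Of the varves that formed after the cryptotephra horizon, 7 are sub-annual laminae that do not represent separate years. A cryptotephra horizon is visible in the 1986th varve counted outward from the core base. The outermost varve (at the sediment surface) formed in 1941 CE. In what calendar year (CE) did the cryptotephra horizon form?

1369 CE

The cryptotephra horizon sits at varve 1986 from the core base, so 2565 − 1986 = 579 varves formed after it.
Excluding 7 false varves: 579 − 7 = 572.
1941 − 572 = 1369 CE.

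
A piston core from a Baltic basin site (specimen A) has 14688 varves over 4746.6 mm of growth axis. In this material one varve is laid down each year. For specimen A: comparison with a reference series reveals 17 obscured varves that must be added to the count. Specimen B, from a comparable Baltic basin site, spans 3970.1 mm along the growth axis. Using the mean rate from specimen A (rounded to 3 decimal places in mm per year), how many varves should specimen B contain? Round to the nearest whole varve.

12291 varves

Specimen A: correcting the raw count gives 14688 + 17 = 14705 true varves.
A: Extension rate ≈ 4746.6 / 14705 = 0.323 mm per year.
B spans 3970.1 / 0.323 = 12291.33 years ≈ 12291 varves.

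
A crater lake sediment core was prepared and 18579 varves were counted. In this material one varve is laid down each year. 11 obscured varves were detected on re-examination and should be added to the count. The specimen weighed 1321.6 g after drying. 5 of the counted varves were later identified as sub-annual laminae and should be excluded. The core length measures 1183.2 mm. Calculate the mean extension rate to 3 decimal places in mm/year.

Adjusted count: 18579 − 5 + 11 = 18585 varves.
Extension rate ≈ 1183.2 / 18585 = 0.064 mm/year.

0.064 mm/year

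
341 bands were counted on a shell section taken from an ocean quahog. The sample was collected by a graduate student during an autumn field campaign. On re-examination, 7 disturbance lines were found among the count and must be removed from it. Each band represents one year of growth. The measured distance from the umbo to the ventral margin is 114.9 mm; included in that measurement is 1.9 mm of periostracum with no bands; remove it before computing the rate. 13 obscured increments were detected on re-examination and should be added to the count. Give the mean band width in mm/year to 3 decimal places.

Adjusted count: 341 − 7 + 13 = 347 bands.
Net length = 114.9 − 1.9 = 113.0 mm.
113.0 mm over 347 years gives 113.0 / 347 ≈ 0.326 mm/year.

0.326 mm/year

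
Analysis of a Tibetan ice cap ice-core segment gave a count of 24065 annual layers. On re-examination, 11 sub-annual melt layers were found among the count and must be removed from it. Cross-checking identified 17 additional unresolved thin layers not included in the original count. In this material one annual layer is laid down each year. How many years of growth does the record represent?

True annual layer count = 24065 − 11 + 17 = 24071.
One annual layer per year makes the duration 24071 years.

24071 years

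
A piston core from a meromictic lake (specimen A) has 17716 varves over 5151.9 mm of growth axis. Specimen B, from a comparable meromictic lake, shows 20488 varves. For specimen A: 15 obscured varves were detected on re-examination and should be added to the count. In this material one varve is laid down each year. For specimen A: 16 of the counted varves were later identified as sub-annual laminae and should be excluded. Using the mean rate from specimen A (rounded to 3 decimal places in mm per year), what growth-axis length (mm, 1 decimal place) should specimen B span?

Specimen A: correcting the raw count gives 17716 − 16 + 15 = 17715 true varves.
A: Extension rate ≈ 5151.9 / 17715 = 0.291 mm per year.
For B, 0.291 mm/year × 20488 years = 5962.0 mm.

5962.0 mm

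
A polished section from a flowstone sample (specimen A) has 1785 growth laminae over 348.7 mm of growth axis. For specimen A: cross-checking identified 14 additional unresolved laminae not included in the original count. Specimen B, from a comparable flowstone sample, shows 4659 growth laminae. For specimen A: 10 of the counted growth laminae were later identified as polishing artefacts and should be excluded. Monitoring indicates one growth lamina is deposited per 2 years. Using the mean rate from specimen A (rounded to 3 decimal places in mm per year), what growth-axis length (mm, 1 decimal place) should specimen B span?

Specimen A: after corrections the count is 1785 − 10 + 14 = 1789 growth laminae.
Specimen A: multiplying by 2 years per growth lamina: 1789 × 2 = 3578 years.
A: 348.7 mm over 3578 years gives 348.7 / 3578 ≈ 0.097 mm/yr.
Specimen B: multiplying by 2 years per growth lamina: 4659 × 2 = 9318 years. Length of B = 0.097 × 9318 = 903.8 mm.

903.8 mm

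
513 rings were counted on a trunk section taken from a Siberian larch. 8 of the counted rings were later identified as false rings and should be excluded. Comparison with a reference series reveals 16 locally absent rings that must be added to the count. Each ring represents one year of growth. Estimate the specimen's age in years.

After corrections the count is 513 − 8 + 16 = 521 rings.
One ring per year makes the duration 521 years.

521 years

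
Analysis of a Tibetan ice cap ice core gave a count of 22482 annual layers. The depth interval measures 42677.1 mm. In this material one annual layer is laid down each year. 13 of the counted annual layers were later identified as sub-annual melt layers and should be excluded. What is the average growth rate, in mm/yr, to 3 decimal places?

1.899 mm/yr

After corrections the count is 22482 − 13 = 22469 annual layers.
42677.1 mm over 22469 years gives 42677.1 / 22469 ≈ 1.899 mm/yr.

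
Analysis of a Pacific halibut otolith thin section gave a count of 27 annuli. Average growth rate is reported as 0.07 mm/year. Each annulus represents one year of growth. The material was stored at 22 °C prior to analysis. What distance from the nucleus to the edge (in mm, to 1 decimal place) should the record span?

The record spans 27 years at 0.07 mm per year.
Length ≈ 0.07 × 27 = 1.9 mm.

1.9 mm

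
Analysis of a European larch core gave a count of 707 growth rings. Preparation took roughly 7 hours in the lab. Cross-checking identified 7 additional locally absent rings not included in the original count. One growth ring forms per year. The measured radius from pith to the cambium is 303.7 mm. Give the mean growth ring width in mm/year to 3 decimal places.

0.425 mm/year

Correcting the raw count gives 707 + 7 = 714 true growth rings.
Mean rate = 303.7 mm / 714 years ≈ 0.425 mm/year.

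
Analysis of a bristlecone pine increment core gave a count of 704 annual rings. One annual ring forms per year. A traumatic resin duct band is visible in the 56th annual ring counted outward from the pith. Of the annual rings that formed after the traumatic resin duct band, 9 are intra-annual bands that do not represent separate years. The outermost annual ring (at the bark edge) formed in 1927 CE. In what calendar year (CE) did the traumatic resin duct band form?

1288 CE

The traumatic resin duct band sits at annual ring 56 from the pith, so 704 − 56 = 648 annual rings formed after it.
Excluding 9 false annual rings: 648 − 9 = 639.
Counting back 639 years from 1927 CE places the traumatic resin duct band in 1927 − 639 = 1288 CE.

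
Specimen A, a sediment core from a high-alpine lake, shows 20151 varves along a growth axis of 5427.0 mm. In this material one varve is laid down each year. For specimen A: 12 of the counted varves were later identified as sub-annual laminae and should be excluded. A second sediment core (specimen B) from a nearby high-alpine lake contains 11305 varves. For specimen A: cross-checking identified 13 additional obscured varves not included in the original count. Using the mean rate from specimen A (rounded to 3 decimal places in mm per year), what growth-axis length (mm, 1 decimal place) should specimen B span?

3041.0 mm

Specimen A: adjusted count: 20151 − 12 + 13 = 20152 varves.
A: Extension rate ≈ 5427.0 / 20152 = 0.269 mm/yr.
Length of B = 0.269 × 11305 = 3041.0 mm.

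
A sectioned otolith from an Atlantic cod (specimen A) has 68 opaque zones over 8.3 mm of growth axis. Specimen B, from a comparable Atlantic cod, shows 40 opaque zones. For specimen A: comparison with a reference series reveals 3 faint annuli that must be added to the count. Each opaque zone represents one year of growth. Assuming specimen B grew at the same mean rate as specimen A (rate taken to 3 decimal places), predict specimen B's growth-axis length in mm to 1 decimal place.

4.7 mm

Specimen A: true opaque zone count = 68 + 3 = 71.
A: 8.3 mm over 71 years gives 8.3 / 71 ≈ 0.117 mm/year.
For B, 0.117 mm/year × 40 years = 4.7 mm.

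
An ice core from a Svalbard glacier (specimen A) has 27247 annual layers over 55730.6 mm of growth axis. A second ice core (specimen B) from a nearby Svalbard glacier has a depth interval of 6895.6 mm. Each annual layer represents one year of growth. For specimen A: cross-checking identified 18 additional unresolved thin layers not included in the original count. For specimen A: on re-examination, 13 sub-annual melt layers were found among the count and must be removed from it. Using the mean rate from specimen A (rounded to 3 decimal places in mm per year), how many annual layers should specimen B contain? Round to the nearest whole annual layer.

Specimen A: true annual layer count = 27247 − 13 + 18 = 27252.
A: Mean rate = 55730.6 mm / 27252 years ≈ 2.045 mm per year.
B spans 6895.6 / 2.045 = 3371.93 years ≈ 3372 annual layers.

3372 annual layers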